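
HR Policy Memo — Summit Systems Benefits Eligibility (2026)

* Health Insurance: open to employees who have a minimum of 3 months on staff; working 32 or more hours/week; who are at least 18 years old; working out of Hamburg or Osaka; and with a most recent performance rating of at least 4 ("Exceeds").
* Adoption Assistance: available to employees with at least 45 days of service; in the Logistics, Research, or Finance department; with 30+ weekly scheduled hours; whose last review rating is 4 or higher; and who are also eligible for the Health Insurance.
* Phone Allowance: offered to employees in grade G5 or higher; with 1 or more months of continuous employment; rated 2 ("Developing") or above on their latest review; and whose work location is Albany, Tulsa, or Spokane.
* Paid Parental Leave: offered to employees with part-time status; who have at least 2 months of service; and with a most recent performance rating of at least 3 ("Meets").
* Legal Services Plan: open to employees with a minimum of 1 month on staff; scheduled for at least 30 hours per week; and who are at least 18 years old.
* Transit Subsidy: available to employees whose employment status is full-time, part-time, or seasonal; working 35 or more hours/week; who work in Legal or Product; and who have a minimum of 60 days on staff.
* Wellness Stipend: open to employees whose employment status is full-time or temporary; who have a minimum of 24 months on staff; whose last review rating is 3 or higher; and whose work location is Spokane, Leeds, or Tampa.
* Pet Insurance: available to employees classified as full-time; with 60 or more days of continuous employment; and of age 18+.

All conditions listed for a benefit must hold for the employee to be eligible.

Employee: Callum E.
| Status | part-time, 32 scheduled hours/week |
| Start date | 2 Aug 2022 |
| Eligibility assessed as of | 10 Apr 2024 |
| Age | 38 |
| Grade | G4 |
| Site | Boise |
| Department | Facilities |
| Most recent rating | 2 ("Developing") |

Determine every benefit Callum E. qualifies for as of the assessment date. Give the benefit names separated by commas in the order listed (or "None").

Legal Services Plan

Service from 2 Aug 2022 to 10 Apr 2024: 617 days.
Health Insurance — service 617 days ≥ 3 months (≈90 days) ✓; 32 hrs/wk ≥ 32 ✓; age 38 ≥ 18 ✓; site Boise ✗ (not Hamburg or Osaka) → not eligible.
Adoption Assistance — service 617 days ≥ 45 days ✓; dept Facilities ✗ → not eligible.
Phone Allowance — grade G4 < G5 ✗ → not eligible.
Paid Parental Leave — status part-time ✓; service 617 days ≥ 2 months (≈60 days) ✓; rating 2 < 3 ✗ → not eligible.
Legal Services Plan — service 617 days ≥ 1 month (≈30 days) ✓; 32 hrs/wk ≥ 30 ✓; age 38 ≥ 18 ✓ → eligible.
Transit Subsidy — status part-time ✓; 32 hrs/wk < 35 ✗ → not eligible.
Wellness Stipend — status part-time ✗ (requires full-time or temporary) → not eligible.
Pet Insurance — status part-time ✗ (requires full-time) → not eligible.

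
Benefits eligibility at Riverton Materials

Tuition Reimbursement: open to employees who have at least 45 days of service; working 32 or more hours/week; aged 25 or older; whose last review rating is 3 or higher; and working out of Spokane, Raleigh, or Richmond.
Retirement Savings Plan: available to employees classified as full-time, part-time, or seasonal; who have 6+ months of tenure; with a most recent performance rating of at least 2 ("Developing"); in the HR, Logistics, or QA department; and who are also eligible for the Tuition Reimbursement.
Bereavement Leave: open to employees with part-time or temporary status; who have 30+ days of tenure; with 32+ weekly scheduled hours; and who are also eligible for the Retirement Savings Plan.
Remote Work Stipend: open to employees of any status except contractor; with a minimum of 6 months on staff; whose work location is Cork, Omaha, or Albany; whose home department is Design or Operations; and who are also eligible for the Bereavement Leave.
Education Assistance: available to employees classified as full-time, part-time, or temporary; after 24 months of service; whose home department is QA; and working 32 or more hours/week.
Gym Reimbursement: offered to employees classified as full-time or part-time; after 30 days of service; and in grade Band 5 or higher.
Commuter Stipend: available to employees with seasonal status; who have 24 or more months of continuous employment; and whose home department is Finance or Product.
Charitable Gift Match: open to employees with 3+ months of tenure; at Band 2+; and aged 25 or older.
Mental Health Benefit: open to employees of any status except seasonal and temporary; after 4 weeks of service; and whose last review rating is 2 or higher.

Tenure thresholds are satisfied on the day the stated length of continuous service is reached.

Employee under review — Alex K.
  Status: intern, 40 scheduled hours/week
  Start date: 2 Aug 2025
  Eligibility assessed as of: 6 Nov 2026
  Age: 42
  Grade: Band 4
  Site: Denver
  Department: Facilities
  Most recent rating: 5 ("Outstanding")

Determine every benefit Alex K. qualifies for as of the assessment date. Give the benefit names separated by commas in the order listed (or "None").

Service from 2 Aug 2025 to 6 Nov 2026: 461 days.
Tuition Reimbursement — service 461 days ≥ 45 days ✓; 40 hrs/wk ≥ 32 ✓; age 42 ≥ 25 ✓; rating 5 ≥ 3 ✓; site Denver ✗ (not Spokane, Raleigh, or Richmond) → not eligible.
Retirement Savings Plan — status intern ✗ (requires full-time, part-time, or seasonal) → not eligible.
Bereavement Leave — status intern ✗ (requires part-time or temporary) → not eligible.
Remote Work Stipend — status intern ✓ (not excluded); service 461 days ≥ 6 months (≈180 days) ✓; site Denver ✗ (not Cork, Omaha, or Albany) → not eligible.
Education Assistance — status intern ✗ (requires full-time, part-time, or temporary) → not eligible.
Gym Reimbursement — status intern ✗ (requires full-time or part-time) → not eligible.
Commuter Stipend — status intern ✗ (requires seasonal) → not eligible.
Charitable Gift Match — service 461 days ≥ 3 months (≈90 days) ✓; grade Band 4 ≥ Band 2 ✓; age 42 ≥ 25 ✓ → eligible.
Mental Health Benefit — status intern ✓ (not excluded); service 461 days ≥ 4 weeks (≈28 days) ✓; rating 5 ≥ 2 ✓ → eligible.

Charitable Gift Match, Mental Health Benefit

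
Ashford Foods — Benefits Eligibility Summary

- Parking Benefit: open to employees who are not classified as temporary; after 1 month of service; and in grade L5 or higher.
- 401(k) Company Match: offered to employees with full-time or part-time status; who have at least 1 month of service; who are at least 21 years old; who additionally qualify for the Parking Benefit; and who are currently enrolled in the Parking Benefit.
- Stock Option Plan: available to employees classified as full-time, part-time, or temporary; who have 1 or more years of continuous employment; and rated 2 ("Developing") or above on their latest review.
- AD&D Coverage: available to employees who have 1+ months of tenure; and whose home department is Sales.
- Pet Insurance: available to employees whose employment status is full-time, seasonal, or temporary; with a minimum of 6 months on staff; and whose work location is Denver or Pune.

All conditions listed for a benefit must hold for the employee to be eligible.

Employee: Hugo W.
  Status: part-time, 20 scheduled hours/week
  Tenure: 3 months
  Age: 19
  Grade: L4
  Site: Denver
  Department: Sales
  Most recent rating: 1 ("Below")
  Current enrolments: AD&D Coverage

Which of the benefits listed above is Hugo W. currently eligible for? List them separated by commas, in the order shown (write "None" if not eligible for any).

Parking Benefit — status part-time ✓ (not excluded); service 3 months ≥ 1 month ✓; grade L4 < L5 ✗ → not eligible.
401(k) Company Match — status part-time ✓; service 3 months ≥ 1 month ✓; age 19 < 21 ✗ → not eligible.
Stock Option Plan — status part-time ✓; service 3 months < 1 year (≈365 days) ✗ → not eligible.
AD&D Coverage — service 3 months ≥ 1 month ✓; dept Sales ✓ → eligible.
Pet Insurance — status part-time ✗ (requires full-time, seasonal, or temporary) → not eligible.

AD&D Coverage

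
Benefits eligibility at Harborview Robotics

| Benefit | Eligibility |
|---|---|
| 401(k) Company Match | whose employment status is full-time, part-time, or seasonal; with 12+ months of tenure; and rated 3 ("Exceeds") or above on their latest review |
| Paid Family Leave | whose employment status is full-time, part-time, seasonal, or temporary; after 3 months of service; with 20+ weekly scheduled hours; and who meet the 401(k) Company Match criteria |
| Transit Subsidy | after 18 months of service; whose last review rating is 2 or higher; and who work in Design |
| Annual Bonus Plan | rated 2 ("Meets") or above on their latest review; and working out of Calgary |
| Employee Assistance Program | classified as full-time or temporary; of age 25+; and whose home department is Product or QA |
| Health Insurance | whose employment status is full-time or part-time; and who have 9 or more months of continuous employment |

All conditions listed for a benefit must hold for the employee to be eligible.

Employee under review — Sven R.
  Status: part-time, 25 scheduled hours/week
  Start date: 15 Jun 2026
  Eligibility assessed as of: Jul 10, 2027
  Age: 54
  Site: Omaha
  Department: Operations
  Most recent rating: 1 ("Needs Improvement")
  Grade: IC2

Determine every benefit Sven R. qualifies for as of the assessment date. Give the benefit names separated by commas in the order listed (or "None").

Service from 15 Jun 2026 to Jul 10, 2027: 390 days.
401(k) Company Match — status part-time ✓; service 390 days ≥ 12 months (≈360 days) ✓; rating 1 < 3 ✗ → not eligible.
Paid Family Leave — status part-time ✓; service 390 days ≥ 3 months (≈90 days) ✓; 25 hrs/wk ≥ 20 ✓; not eligible for 401(k) Company Match ✗ → not eligible.
Transit Subsidy — service 390 days < 18 months (≈540 days) ✗ → not eligible.
Annual Bonus Plan — rating 1 < 2 ✗ → not eligible.
Employee Assistance Program — status part-time ✗ (requires full-time or temporary) → not eligible.
Health Insurance — status part-time ✓; service 390 days ≥ 9 months (≈270 days) ✓ → eligible.

Health Insurance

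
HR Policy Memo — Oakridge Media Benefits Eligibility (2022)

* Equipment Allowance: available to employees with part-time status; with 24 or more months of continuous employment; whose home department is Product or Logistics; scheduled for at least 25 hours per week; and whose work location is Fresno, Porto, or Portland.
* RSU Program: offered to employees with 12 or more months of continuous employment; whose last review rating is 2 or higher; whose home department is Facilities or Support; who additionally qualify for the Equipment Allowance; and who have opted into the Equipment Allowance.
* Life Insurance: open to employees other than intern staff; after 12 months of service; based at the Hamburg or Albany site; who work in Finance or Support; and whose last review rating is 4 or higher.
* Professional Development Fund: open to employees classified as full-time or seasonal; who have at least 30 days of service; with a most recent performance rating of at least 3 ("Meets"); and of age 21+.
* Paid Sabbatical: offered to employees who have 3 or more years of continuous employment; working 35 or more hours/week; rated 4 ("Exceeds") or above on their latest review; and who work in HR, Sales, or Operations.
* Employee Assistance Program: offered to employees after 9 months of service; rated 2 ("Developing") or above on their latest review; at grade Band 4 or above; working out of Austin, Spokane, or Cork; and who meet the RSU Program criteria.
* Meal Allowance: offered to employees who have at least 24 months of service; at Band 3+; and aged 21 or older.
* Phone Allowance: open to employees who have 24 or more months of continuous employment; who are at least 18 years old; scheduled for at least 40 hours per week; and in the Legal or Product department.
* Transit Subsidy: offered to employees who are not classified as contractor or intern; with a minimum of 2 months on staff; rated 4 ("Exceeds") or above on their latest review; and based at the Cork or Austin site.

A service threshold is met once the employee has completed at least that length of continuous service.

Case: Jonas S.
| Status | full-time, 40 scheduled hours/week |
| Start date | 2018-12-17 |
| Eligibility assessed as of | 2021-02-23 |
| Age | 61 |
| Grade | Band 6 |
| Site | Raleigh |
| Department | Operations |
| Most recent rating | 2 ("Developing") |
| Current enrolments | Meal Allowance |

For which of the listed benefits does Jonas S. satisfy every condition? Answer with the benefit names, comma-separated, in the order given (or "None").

Service from 2018-12-17 to 2021-02-23: 799 days.
Equipment Allowance — status full-time ✗ (requires part-time) → not eligible.
RSU Program — service 799 days ≥ 12 months (≈360 days) ✓; rating 2 ≥ 2 ✓; dept Operations ✗ → not eligible.
Life Insurance — status full-time ✓ (not excluded); service 799 days ≥ 12 months (≈360 days) ✓; site Raleigh ✗ (not Hamburg or Albany) → not eligible.
Professional Development Fund — status full-time ✓; service 799 days ≥ 30 days ✓; rating 2 < 3 ✗ → not eligible.
Paid Sabbatical — service 799 days < 3 years (≈1095 days) ✗ → not eligible.
Employee Assistance Program — service 799 days ≥ 9 months (≈270 days) ✓; rating 2 ≥ 2 ✓; grade Band 6 ≥ Band 4 ✓; site Raleigh ✗ (not Austin, Spokane, or Cork) → not eligible.
Meal Allowance — service 799 days ≥ 24 months (≈720 days) ✓; grade Band 6 ≥ Band 3 ✓; age 61 ≥ 21 ✓ → eligible.
Phone Allowance — service 799 days ≥ 24 months (≈720 days) ✓; age 61 ≥ 18 ✓; 40 hrs/wk ≥ 40 ✓; dept Operations ✗ → not eligible.
Transit Subsidy — status full-time ✓ (not excluded); service 799 days ≥ 2 months (≈60 days) ✓; rating 2 < 4 ✗ → not eligible.

Meal Allowance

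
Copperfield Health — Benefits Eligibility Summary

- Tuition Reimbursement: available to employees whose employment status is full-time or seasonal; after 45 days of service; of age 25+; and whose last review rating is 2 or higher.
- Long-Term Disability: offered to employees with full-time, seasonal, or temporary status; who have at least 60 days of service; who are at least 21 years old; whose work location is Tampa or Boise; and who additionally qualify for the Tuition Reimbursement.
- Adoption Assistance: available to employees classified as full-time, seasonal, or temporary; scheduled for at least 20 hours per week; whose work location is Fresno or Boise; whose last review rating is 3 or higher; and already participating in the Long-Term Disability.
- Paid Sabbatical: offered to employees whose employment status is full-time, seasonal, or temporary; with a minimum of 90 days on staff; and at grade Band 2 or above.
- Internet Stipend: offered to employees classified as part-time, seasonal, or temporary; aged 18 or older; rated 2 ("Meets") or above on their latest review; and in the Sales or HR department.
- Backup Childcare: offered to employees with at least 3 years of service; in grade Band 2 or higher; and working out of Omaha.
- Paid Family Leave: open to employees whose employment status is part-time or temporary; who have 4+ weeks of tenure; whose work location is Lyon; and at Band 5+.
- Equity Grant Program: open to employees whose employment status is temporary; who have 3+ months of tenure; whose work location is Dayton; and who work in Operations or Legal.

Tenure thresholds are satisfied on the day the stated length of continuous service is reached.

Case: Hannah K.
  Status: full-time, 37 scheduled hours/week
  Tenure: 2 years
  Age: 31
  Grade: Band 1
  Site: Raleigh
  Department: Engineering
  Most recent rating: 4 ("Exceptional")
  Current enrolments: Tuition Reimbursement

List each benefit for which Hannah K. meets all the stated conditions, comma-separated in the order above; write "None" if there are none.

Tuition Reimbursement

Tuition Reimbursement — status full-time ✓; service 2 years ≥ 45 days ✓; age 31 ≥ 25 ✓; rating 4 ≥ 2 ✓ → eligible.
Long-Term Disability — status full-time ✓; service 2 years ≥ 60 days ✓; age 31 ≥ 21 ✓; site Raleigh ✗ (not Tampa or Boise) → not eligible.
Adoption Assistance — status full-time ✓; 37 hrs/wk ≥ 20 ✓; site Raleigh ✗ (not Fresno or Boise) → not eligible.
Paid Sabbatical — status full-time ✓; service 2 years ≥ 90 days ✓; grade Band 1 < Band 2 ✗ → not eligible.
Internet Stipend — status full-time ✗ (requires part-time, seasonal, or temporary) → not eligible.
Backup Childcare — service 2 years < 3 years ✗ → not eligible.
Paid Family Leave — status full-time ✗ (requires part-time or temporary) → not eligible.
Equity Grant Program — status full-time ✗ (requires temporary) → not eligible.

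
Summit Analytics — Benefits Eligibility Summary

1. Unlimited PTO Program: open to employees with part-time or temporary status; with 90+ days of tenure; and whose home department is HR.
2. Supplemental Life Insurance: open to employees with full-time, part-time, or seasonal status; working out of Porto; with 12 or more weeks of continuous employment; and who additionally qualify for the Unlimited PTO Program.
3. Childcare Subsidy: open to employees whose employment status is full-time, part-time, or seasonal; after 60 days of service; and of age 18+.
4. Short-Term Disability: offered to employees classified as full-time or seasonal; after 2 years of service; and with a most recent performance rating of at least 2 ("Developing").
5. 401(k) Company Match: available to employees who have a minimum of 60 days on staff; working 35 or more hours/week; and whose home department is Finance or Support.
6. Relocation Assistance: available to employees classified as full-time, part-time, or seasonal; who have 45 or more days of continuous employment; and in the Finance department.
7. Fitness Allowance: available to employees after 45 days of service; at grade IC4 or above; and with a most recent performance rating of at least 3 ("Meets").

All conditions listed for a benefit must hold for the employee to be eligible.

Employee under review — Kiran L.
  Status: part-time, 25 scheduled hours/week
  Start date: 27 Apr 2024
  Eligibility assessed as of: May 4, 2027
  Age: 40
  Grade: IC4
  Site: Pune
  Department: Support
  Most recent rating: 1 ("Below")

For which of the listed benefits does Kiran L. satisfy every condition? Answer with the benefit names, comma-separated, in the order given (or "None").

Childcare Subsidy

Service from 27 Apr 2024 to May 4, 2027: 1102 days.
Unlimited PTO Program — status part-time ✓; service 1102 days ≥ 90 days ✓; dept Support ✗ → not eligible.
Supplemental Life Insurance — status part-time ✓; site Pune ✗ (not Porto) → not eligible.
Childcare Subsidy — status part-time ✓; service 1102 days ≥ 60 days ✓; age 40 ≥ 18 ✓ → eligible.
Short-Term Disability — status part-time ✗ (requires full-time or seasonal) → not eligible.
401(k) Company Match — service 1102 days ≥ 60 days ✓; 25 hrs/wk < 35 ✗ → not eligible.
Relocation Assistance — status part-time ✓; service 1102 days ≥ 45 days ✓; dept Support ✗ → not eligible.
Fitness Allowance — service 1102 days ≥ 45 days ✓; grade IC4 ≥ IC4 ✓; rating 1 < 3 ✗ → not eligible.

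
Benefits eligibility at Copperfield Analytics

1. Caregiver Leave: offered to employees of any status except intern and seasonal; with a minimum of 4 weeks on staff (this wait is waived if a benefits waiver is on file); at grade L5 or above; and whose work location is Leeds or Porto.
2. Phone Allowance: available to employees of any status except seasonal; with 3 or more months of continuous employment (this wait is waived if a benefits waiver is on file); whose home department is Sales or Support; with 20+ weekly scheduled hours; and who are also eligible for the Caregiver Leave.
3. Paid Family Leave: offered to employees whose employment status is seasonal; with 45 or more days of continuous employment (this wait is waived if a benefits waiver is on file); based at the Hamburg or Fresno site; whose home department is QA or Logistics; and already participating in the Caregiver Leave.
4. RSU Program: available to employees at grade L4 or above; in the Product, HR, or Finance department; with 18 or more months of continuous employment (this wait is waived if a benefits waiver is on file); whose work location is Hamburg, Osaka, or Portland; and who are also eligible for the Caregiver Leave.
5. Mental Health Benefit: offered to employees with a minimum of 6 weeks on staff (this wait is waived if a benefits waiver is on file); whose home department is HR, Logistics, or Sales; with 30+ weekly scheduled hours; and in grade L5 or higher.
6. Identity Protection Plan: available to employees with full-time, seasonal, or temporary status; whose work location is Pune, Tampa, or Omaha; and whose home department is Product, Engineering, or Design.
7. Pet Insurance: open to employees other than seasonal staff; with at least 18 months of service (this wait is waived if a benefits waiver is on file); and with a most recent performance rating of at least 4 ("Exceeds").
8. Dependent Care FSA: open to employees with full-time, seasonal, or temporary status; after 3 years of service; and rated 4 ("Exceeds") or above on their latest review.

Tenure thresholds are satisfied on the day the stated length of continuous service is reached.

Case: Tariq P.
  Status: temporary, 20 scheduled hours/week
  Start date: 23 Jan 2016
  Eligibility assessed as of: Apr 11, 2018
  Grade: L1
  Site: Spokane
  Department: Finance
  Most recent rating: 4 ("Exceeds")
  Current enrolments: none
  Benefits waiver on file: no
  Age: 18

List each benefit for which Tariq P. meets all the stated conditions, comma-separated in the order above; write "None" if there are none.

Pet Insurance

Service from 23 Jan 2016 to Apr 11, 2018: 809 days.
Caregiver Leave — status temporary ✓ (not excluded); no waiver, service 809 days ≥ 4 weeks (≈28 days) ✓; grade L1 < L5 ✗ → not eligible.
Phone Allowance — status temporary ✓ (not excluded); no waiver, service 809 days ≥ 3 months (≈90 days) ✓; dept Finance ✗ → not eligible.
Paid Family Leave — status temporary ✗ (requires seasonal) → not eligible.
RSU Program — grade L1 < L4 ✗ → not eligible.
Mental Health Benefit — no waiver, service 809 days ≥ 6 weeks (≈42 days) ✓; dept Finance ✗ → not eligible.
Identity Protection Plan — status temporary ✓; site Spokane ✗ (not Pune, Tampa, or Omaha) → not eligible.
Pet Insurance — status temporary ✓ (not excluded); no waiver, service 809 days ≥ 18 months (≈540 days) ✓; rating 4 ≥ 4 ✓ → eligible.
Dependent Care FSA — status temporary ✓; service 809 days < 3 years (≈1095 days) ✗ → not eligible.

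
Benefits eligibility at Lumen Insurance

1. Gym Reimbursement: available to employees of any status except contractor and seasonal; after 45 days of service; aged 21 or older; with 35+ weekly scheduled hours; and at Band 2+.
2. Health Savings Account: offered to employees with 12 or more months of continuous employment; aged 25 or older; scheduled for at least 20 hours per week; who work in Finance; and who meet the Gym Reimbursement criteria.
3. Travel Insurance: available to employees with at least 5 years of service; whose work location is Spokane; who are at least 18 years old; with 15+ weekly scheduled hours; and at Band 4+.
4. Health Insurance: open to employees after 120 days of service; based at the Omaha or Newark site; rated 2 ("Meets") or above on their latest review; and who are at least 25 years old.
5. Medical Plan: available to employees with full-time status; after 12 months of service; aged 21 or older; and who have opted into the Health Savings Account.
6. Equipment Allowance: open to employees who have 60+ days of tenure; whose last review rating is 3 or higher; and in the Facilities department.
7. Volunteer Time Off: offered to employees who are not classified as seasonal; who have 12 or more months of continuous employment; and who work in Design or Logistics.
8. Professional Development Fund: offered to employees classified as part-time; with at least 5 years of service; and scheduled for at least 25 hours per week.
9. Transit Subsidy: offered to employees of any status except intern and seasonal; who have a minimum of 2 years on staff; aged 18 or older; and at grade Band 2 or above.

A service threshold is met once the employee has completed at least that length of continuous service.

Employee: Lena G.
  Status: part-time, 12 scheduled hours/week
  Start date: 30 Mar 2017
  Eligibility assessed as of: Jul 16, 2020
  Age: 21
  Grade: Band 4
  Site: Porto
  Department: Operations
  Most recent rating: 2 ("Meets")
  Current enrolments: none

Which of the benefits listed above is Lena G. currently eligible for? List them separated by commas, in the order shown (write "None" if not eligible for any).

Transit Subsidy

Service from 30 Mar 2017 to Jul 16, 2020: 1204 days.
Gym Reimbursement — status part-time ✓ (not excluded); service 1204 days ≥ 45 days ✓; age 21 ≥ 21 ✓; 12 hrs/wk < 35 ✗ → not eligible.
Health Savings Account — service 1204 days ≥ 12 months (≈360 days) ✓; age 21 < 25 ✗ → not eligible.
Travel Insurance — service 1204 days < 5 years (≈1825 days) ✗ → not eligible.
Health Insurance — service 1204 days ≥ 120 days ✓; site Porto ✗ (not Omaha or Newark) → not eligible.
Medical Plan — status part-time ✗ (requires full-time) → not eligible.
Equipment Allowance — service 1204 days ≥ 60 days ✓; rating 2 < 3 ✗ → not eligible.
Volunteer Time Off — status part-time ✓ (not excluded); service 1204 days ≥ 12 months (≈360 days) ✓; dept Operations ✗ → not eligible.
Professional Development Fund — status part-time ✓; service 1204 days < 5 years (≈1825 days) ✗ → not eligible.
Transit Subsidy — status part-time ✓ (not excluded); service 1204 days ≥ 2 years (≈730 days) ✓; age 21 ≥ 18 ✓; grade Band 4 ≥ Band 2 ✓ → eligible.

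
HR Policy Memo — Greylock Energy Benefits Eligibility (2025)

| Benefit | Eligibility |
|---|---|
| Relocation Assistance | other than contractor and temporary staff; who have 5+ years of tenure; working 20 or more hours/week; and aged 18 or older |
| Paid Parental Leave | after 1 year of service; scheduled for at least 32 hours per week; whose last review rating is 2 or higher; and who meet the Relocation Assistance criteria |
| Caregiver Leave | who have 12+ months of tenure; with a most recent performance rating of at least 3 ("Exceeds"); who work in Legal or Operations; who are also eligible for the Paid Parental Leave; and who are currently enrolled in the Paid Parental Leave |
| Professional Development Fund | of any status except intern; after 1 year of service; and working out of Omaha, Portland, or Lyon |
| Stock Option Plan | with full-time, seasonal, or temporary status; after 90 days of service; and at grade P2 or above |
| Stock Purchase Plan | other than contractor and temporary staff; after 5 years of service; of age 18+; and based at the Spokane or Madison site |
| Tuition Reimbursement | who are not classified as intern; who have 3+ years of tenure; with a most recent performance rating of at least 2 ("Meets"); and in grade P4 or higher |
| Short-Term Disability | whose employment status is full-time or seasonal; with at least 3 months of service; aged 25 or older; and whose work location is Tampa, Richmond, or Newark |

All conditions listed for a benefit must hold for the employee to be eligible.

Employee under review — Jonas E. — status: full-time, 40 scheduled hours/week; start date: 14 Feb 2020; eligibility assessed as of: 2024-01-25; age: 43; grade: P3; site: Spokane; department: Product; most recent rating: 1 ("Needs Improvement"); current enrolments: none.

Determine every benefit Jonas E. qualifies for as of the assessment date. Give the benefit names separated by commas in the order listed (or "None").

Service from 14 Feb 2020 to 2024-01-25: 1441 days.
Relocation Assistance — status full-time ✓ (not excluded); service 1441 days < 5 years (≈1825 days) ✗ → not eligible.
Paid Parental Leave — service 1441 days ≥ 1 year (≈365 days) ✓; 40 hrs/wk ≥ 32 ✓; rating 1 < 2 ✗ → not eligible.
Caregiver Leave — service 1441 days ≥ 12 months (≈360 days) ✓; rating 1 < 3 ✗ → not eligible.
Professional Development Fund — status full-time ✓ (not excluded); service 1441 days ≥ 1 year (≈365 days) ✓; site Spokane ✗ (not Omaha, Portland, or Lyon) → not eligible.
Stock Option Plan — status full-time ✓; service 1441 days ≥ 90 days ✓; grade P3 ≥ P2 ✓ → eligible.
Stock Purchase Plan — status full-time ✓ (not excluded); service 1441 days < 5 years (≈1825 days) ✗ → not eligible.
Tuition Reimbursement — status full-time ✓ (not excluded); service 1441 days ≥ 3 years (≈1095 days) ✓; rating 1 < 2 ✗ → not eligible.
Short-Term Disability — status full-time ✓; service 1441 days ≥ 3 months (≈90 days) ✓; age 43 ≥ 25 ✓; site Spokane ✗ (not Tampa, Richmond, or Newark) → not eligible.

Stock Option Plan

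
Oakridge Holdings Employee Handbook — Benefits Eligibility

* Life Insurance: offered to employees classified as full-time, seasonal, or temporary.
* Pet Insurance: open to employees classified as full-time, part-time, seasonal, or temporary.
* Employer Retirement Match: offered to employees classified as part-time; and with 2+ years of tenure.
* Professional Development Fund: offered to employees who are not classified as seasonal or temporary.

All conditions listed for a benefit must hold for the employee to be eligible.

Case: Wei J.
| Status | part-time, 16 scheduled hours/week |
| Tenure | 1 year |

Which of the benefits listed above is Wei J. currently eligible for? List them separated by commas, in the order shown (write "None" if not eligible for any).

Pet Insurance, Professional Development Fund

Life Insurance — status part-time ✗ (requires full-time, seasonal, or temporary) → not eligible.
Pet Insurance — status part-time ✓ → eligible.
Employer Retirement Match — status part-time ✓; service 1 year < 2 years ✗ → not eligible.
Professional Development Fund — status part-time ✓ (not excluded) → eligible.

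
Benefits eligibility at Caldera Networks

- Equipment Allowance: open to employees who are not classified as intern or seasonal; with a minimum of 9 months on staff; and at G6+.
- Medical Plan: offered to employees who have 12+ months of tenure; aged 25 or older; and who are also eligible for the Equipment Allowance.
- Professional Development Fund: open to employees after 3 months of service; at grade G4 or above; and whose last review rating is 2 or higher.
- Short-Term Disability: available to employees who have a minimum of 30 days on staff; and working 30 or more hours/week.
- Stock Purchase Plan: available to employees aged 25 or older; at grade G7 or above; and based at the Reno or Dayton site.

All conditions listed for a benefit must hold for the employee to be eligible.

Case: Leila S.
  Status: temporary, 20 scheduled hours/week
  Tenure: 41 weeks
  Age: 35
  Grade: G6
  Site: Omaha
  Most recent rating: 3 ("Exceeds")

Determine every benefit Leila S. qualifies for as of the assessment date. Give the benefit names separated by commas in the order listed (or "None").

Equipment Allowance — status temporary ✓ (not excluded); service 41 weeks ≥ 9 months (≈270 days) ✓; grade G6 ≥ G6 ✓ → eligible.
Medical Plan — service 41 weeks < 12 months (≈360 days) ✗ → not eligible.
Professional Development Fund — service 41 weeks ≥ 3 months (≈90 days) ✓; grade G6 ≥ G4 ✓; rating 3 ≥ 2 ✓ → eligible.
Short-Term Disability — service 41 weeks ≥ 30 days ✓; 20 hrs/wk < 30 ✗ → not eligible.
Stock Purchase Plan — age 35 ≥ 25 ✓; grade G6 < G7 ✗ → not eligible.

Equipment Allowance, Professional Development Fund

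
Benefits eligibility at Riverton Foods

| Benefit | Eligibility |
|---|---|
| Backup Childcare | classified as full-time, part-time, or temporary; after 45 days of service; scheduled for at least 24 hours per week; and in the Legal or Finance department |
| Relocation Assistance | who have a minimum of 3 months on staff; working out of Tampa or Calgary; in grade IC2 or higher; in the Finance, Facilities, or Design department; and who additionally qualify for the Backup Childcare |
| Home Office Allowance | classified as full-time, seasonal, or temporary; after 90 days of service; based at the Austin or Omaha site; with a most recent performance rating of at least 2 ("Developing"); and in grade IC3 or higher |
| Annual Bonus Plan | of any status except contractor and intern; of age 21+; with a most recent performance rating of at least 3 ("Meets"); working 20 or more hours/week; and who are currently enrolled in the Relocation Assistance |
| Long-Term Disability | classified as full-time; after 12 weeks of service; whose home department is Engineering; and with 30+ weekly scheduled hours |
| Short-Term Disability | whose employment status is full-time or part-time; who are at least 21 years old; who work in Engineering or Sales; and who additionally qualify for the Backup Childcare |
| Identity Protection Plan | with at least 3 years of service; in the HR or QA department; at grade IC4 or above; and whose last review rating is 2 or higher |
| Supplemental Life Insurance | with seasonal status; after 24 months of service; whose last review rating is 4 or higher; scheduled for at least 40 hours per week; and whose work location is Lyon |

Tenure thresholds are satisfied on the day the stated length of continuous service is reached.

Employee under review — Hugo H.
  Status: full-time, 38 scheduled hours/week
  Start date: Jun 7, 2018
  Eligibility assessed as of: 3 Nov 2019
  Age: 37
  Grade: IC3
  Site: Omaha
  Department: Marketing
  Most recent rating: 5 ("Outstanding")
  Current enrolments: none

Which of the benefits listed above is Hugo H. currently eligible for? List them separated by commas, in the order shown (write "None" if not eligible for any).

Service from Jun 7, 2018 to 3 Nov 2019: 514 days.
Backup Childcare — status full-time ✓; service 514 days ≥ 45 days ✓; 38 hrs/wk ≥ 24 ✓; dept Marketing ✗ → not eligible.
Relocation Assistance — service 514 days ≥ 3 months (≈90 days) ✓; site Omaha ✗ (not Tampa or Calgary) → not eligible.
Home Office Allowance — status full-time ✓; service 514 days ≥ 90 days ✓; site Omaha ✓; rating 5 ≥ 2 ✓; grade IC3 ≥ IC3 ✓ → eligible.
Annual Bonus Plan — status full-time ✓ (not excluded); age 37 ≥ 21 ✓; rating 5 ≥ 3 ✓; 38 hrs/wk ≥ 20 ✓; not enrolled in Relocation Assistance ✗ → not eligible.
Long-Term Disability — status full-time ✓; service 514 days ≥ 12 weeks (≈84 days) ✓; dept Marketing ✗ → not eligible.
Short-Term Disability — status full-time ✓; age 37 ≥ 21 ✓; dept Marketing ✗ → not eligible.
Identity Protection Plan — service 514 days < 3 years (≈1095 days) ✗ → not eligible.
Supplemental Life Insurance — status full-time ✗ (requires seasonal) → not eligible.

Home Office Allowance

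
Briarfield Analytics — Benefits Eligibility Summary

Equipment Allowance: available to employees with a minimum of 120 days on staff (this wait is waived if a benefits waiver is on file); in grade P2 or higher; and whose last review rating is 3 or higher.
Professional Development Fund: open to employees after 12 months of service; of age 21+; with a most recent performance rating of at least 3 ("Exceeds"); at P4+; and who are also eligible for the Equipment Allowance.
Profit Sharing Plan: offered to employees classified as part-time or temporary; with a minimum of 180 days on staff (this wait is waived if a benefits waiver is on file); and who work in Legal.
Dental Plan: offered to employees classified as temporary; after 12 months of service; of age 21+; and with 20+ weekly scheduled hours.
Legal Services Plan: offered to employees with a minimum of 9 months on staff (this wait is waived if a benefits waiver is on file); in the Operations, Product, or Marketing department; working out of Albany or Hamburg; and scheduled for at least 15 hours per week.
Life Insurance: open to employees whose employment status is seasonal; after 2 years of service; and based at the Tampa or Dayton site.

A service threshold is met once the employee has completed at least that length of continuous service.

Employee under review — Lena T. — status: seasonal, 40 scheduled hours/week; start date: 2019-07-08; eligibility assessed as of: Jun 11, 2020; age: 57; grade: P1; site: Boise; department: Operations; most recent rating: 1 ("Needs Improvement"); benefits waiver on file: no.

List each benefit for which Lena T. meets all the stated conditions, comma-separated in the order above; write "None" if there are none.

None

Service from 2019-07-08 to Jun 11, 2020: 339 days.
Equipment Allowance — no waiver, service 339 days ≥ 120 days ✓; grade P1 < P2 ✗ → not eligible.
Professional Development Fund — service 339 days < 12 months (≈360 days) ✗ → not eligible.
Profit Sharing Plan — status seasonal ✗ (requires part-time or temporary) → not eligible.
Dental Plan — status seasonal ✗ (requires temporary) → not eligible.
Legal Services Plan — no waiver, service 339 days ≥ 9 months (≈270 days) ✓; dept Operations ✓; site Boise ✗ (not Albany or Hamburg) → not eligible.
Life Insurance — status seasonal ✓; service 339 days < 2 years (≈730 days) ✗ → not eligible.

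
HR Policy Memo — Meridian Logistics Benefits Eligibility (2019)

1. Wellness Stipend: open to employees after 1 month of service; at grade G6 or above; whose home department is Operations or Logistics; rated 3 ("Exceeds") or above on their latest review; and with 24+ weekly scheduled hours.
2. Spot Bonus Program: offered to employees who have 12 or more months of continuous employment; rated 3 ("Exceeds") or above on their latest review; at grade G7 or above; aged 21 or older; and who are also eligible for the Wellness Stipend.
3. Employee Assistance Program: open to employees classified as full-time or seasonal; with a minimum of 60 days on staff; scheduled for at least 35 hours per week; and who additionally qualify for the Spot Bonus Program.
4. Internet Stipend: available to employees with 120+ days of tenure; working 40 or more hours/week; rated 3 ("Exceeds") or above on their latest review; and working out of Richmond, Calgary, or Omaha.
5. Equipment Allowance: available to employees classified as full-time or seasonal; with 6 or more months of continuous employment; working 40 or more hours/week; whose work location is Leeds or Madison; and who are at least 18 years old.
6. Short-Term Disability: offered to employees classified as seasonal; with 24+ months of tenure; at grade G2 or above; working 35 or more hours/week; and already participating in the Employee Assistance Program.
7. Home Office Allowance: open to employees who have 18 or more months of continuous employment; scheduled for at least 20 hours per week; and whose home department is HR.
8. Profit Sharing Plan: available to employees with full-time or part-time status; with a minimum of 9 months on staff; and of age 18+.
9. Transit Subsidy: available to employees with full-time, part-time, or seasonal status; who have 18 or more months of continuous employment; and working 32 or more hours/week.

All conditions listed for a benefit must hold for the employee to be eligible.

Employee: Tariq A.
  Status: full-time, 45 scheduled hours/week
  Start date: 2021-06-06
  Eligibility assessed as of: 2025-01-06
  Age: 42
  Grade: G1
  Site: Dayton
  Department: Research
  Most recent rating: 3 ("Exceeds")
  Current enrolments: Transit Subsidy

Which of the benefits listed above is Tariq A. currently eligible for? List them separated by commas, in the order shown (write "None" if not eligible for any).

Profit Sharing Plan, Transit Subsidy

Service from 2021-06-06 to 2025-01-06: 1310 days.
Wellness Stipend — service 1310 days ≥ 1 month (≈30 days) ✓; grade G1 < G6 ✗ → not eligible.
Spot Bonus Program — service 1310 days ≥ 12 months (≈360 days) ✓; rating 3 ≥ 3 ✓; grade G1 < G7 ✗ → not eligible.
Employee Assistance Program — status full-time ✓; service 1310 days ≥ 60 days ✓; 45 hrs/wk ≥ 35 ✓; not eligible for Spot Bonus Program ✗ → not eligible.
Internet Stipend — service 1310 days ≥ 120 days ✓; 45 hrs/wk ≥ 40 ✓; rating 3 ≥ 3 ✓; site Dayton ✗ (not Richmond, Calgary, or Omaha) → not eligible.
Equipment Allowance — status full-time ✓; service 1310 days ≥ 6 months (≈180 days) ✓; 45 hrs/wk ≥ 40 ✓; site Dayton ✗ (not Leeds or Madison) → not eligible.
Short-Term Disability — status full-time ✗ (requires seasonal) → not eligible.
Home Office Allowance — service 1310 days ≥ 18 months (≈540 days) ✓; 45 hrs/wk ≥ 20 ✓; dept Research ✗ → not eligible.
Profit Sharing Plan — status full-time ✓; service 1310 days ≥ 9 months (≈270 days) ✓; age 42 ≥ 18 ✓ → eligible.
Transit Subsidy — status full-time ✓; service 1310 days ≥ 18 months (≈540 days) ✓; 45 hrs/wk ≥ 32 ✓ → eligible.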